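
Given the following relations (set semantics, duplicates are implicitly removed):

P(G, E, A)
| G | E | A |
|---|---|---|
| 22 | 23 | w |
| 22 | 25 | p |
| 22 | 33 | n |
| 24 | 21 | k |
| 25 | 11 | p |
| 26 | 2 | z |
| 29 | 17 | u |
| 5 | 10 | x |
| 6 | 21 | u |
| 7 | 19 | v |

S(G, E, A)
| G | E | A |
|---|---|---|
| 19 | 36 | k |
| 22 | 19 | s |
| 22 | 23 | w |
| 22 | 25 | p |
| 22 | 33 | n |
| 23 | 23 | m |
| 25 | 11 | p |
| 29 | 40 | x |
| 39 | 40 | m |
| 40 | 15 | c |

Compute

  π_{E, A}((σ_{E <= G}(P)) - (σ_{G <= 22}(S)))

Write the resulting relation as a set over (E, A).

{(11, p), (17, u), (2, z), (21, k)}

σ[E <= G]: keep tuples satisfying E <= G → {(24, 21, k), (25, 11, p), (26, 2, z), (29, 17, u)}
σ[G <= 22]: keep tuples satisfying G <= 22 → {(19, 36, k), (22, 19, s), (22, 23, w), (22, 25, p), (22, 33, n)}
Difference: {(24, 21, k), (25, 11, p), (26, 2, z), (29, 17, u)} with {(19, 36, k), (22, 19, s), (22, 23, w), (22, 25, p), (22, 33, n)} → {(24, 21, k), (25, 11, p), (26, 2, z), (29, 17, u)}
Projecting to E, A: {(11, p), (17, u), (2, z), (21, k)}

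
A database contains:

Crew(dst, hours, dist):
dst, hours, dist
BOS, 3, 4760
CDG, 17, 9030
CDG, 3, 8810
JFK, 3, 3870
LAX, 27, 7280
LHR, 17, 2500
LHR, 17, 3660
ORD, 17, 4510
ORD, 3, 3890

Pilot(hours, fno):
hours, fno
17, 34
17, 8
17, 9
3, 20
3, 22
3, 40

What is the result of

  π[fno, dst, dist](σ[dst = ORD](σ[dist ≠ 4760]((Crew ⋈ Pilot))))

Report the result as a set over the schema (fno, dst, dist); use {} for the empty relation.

{(20, ORD, 3890), (22, ORD, 3890), (34, ORD, 4510), (40, ORD, 3890), (8, ORD, 4510), (9, ORD, 4510)}

Natural join on hours: {(BOS, 3, 4760, 20), (BOS, 3, 4760, 22), (BOS, 3, 4760, 40), (CDG, 17, 9030, 34), (CDG, 17, 9030, 8), (CDG, 17, 9030, 9), (CDG, 3, 8810, 20), (CDG, 3, 8810, 22), (CDG, 3, 8810, 40), (JFK, 3, 3870, 20), (JFK, 3, 3870, 22), (JFK, 3, 3870, 40), (LHR, 17, 2500, 34), (LHR, 17, 2500, 8), (LHR, 17, 2500, 9), (LHR, 17, 3660, 34), (LHR, 17, 3660, 8), (LHR, 17, 3660, 9), (ORD, 17, 4510, 34), (ORD, 17, 4510, 8), (ORD, 17, 4510, 9), (ORD, 3, 3890, 20), (ORD, 3, 3890, 22), (ORD, 3, 3890, 40)}
σ[dist ≠ 4760]: keep tuples satisfying dist ≠ 4760 → {(CDG, 17, 9030, 34), (CDG, 17, 9030, 8), (CDG, 17, 9030, 9), (CDG, 3, 8810, 20), (CDG, 3, 8810, 22), (CDG, 3, 8810, 40), (JFK, 3, 3870, 20), (JFK, 3, 3870, 22), (JFK, 3, 3870, 40), (LHR, 17, 2500, 34), (LHR, 17, 2500, 8), (LHR, 17, 2500, 9), (LHR, 17, 3660, 34), (LHR, 17, 3660, 8), (LHR, 17, 3660, 9), (ORD, 17, 4510, 34), (ORD, 17, 4510, 8), (ORD, 17, 4510, 9), (ORD, 3, 3890, 20), (ORD, 3, 3890, 22), (ORD, 3, 3890, 40)}
σ[dst = ORD]: keep tuples satisfying dst = ORD → {(ORD, 17, 4510, 34), (ORD, 17, 4510, 8), (ORD, 17, 4510, 9), (ORD, 3, 3890, 20), (ORD, 3, 3890, 22), (ORD, 3, 3890, 40)}
π_{fno, dst, dist} gives {(20, ORD, 3890), (22, ORD, 3890), (34, ORD, 4510), (40, ORD, 3890), (8, ORD, 4510), (9, ORD, 4510)}.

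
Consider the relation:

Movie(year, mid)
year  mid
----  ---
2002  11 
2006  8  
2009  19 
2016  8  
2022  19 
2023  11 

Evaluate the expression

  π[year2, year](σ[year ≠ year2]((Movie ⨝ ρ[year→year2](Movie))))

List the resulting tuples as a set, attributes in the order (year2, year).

{(2002, 2023), (2006, 2016), (2009, 2022), (2016, 2006), (2022, 2009), (2023, 2002)}

ρ[year→year2]: schema becomes (year2, mid); tuples unchanged.
Joining Movie and ρ[year→year2](Movie) on mid yields {(2002, 11, 2002), (2002, 11, 2023), (2006, 8, 2006), (2006, 8, 2016), (2009, 19, 2009), (2009, 19, 2022), (2016, 8, 2006), (2016, 8, 2016), (2022, 19, 2009), (2022, 19, 2022), (2023, 11, 2002), (2023, 11, 2023)}.
Selection year ≠ year2: {(2002, 11, 2023), (2006, 8, 2016), (2009, 19, 2022), (2016, 8, 2006), (2022, 19, 2009), (2023, 11, 2002)}
π[year2, year]: project onto (year2, year) → {(2002, 2023), (2006, 2016), (2009, 2022), (2016, 2006), (2022, 2009), (2023, 2002)}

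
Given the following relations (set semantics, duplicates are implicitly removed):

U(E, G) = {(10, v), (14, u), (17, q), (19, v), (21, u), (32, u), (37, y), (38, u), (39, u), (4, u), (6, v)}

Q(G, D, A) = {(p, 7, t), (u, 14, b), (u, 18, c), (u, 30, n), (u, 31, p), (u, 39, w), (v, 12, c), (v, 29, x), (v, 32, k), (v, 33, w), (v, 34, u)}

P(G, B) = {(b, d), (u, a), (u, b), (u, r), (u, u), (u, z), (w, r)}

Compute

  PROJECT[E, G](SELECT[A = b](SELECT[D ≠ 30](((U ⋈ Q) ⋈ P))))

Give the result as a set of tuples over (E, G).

{(14, u), (21, u), (32, u), (38, u), (39, u), (4, u)}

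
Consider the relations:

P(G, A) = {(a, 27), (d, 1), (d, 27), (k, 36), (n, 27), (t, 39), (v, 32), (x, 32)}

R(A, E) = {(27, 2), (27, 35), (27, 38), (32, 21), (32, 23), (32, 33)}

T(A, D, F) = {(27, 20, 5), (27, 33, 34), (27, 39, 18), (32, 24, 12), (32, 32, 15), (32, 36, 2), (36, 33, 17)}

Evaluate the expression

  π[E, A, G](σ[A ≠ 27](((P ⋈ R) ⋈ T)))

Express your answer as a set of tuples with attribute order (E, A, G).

{(21, 32, v), (21, 32, x), (23, 32, v), (23, 32, x), (33, 32, v), (33, 32, x)}

Natural join on A: {(a, 27, 2), (a, 27, 35), (a, 27, 38), (d, 27, 2), (d, 27, 35), (d, 27, 38), (n, 27, 2), (n, 27, 35), (n, 27, 38), (v, 32, 21), (v, 32, 23), (v, 32, 33), (x, 32, 21), (x, 32, 23), (x, 32, 33)}
Natural join on A: {(a, 27, 2, 20, 5), (a, 27, 2, 33, 34), (a, 27, 2, 39, 18), (a, 27, 35, 20, 5), (a, 27, 35, 33, 34), (a, 27, 35, 39, 18), (a, 27, 38, 20, 5), (a, 27, 38, 33, 34), (a, 27, 38, 39, 18), (d, 27, 2, 20, 5), (d, 27, 2, 33, 34), (d, 27, 2, 39, 18), (d, 27, 35, 20, 5), (d, 27, 35, 33, 34), (d, 27, 35, 39, 18), (d, 27, 38, 20, 5), (d, 27, 38, 33, 34), (d, 27, 38, 39, 18), (n, 27, 2, 20, 5), (n, 27, 2, 33, 34), (n, 27, 2, 39, 18), (n, 27, 35, 20, 5), (n, 27, 35, 33, 34), (n, 27, 35, 39, 18), (n, 27, 38, 20, 5), (n, 27, 38, 33, 34), (n, 27, 38, 39, 18), (v, 32, 21, 24, 12), (v, 32, 21, 32, 15), (v, 32, 21, 36, 2), (v, 32, 23, 24, 12), (v, 32, 23, 32, 15), (v, 32, 23, 36, 2), (v, 32, 33, 24, 12), (v, 32, 33, 32, 15), (v, 32, 33, 36, 2), (x, 32, 21, 24, 12), (x, 32, 21, 32, 15), (x, 32, 21, 36, 2), (x, 32, 23, 24, 12), (x, 32, 23, 32, 15), (x, 32, 23, 36, 2), (x, 32, 33, 24, 12), (x, 32, 33, 32, 15), (x, 32, 33, 36, 2)}
Apply σ_{A ≠ 27}; surviving tuples: {(v, 32, 21, 24, 12), (v, 32, 21, 32, 15), (v, 32, 21, 36, 2), (v, 32, 23, 24, 12), (v, 32, 23, 32, 15), (v, 32, 23, 36, 2), (v, 32, 33, 24, 12), (v, 32, 33, 32, 15), (v, 32, 33, 36, 2), (x, 32, 21, 24, 12), (x, 32, 21, 32, 15), (x, 32, 21, 36, 2), (x, 32, 23, 24, 12), (x, 32, 23, 32, 15), (x, 32, 23, 36, 2), (x, 32, 33, 24, 12), (x, 32, 33, 32, 15), (x, 32, 33, 36, 2)}
Projecting to E, A, G (12 duplicate(s) eliminated): {(21, 32, v), (21, 32, x), (23, 32, v), (23, 32, x), (33, 32, v), (33, 32, x)}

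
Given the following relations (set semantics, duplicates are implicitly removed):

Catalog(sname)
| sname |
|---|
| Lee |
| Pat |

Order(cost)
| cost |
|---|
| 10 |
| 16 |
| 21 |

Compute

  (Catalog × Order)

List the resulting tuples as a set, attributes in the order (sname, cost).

{(Lee, 10), (Lee, 16), (Lee, 21), (Pat, 10), (Pat, 16), (Pat, 21)}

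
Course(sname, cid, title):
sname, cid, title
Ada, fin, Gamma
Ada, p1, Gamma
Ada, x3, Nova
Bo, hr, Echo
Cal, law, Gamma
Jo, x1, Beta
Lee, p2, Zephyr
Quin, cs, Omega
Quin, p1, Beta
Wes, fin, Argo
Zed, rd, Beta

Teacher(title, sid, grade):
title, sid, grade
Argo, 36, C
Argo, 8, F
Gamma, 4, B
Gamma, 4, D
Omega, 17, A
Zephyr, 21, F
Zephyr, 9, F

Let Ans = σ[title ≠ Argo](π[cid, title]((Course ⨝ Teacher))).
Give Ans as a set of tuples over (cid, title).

Natural join on title: {(Ada, fin, Gamma, 4, B), (Ada, fin, Gamma, 4, D), (Ada, p1, Gamma, 4, B), (Ada, p1, Gamma, 4, D), (Cal, law, Gamma, 4, B), (Cal, law, Gamma, 4, D), (Lee, p2, Zephyr, 21, F), (Lee, p2, Zephyr, 9, F), (Quin, cs, Omega, 17, A), (Wes, fin, Argo, 36, C), (Wes, fin, Argo, 8, F)}
Keep only column(s) cid, title (5 duplicate(s) eliminated): {(cs, Omega), (fin, Argo), (fin, Gamma), (law, Gamma), (p1, Gamma), (p2, Zephyr)}
σ[title ≠ Argo]: keep tuples satisfying title ≠ Argo → {(cs, Omega), (fin, Gamma), (law, Gamma), (p1, Gamma), (p2, Zephyr)}

{(cs, Omega), (fin, Gamma), (law, Gamma), (p1, Gamma), (p2, Zephyr)}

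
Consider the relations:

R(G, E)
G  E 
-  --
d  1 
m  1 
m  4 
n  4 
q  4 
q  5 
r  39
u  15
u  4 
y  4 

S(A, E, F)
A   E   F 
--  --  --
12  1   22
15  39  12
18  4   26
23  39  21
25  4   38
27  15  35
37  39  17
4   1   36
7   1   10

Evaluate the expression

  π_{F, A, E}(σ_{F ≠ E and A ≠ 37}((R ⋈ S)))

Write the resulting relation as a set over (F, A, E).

Natural join on E: {(d, 1, 12, 22), (d, 1, 4, 36), (d, 1, 7, 10), (m, 1, 12, 22), (m, 1, 4, 36), (m, 1, 7, 10), (m, 4, 18, 26), (m, 4, 25, 38), (n, 4, 18, 26), (n, 4, 25, 38), (q, 4, 18, 26), (q, 4, 25, 38), (r, 39, 15, 12), (r, 39, 23, 21), (r, 39, 37, 17), (u, 15, 27, 35), (u, 4, 18, 26), (u, 4, 25, 38), (y, 4, 18, 26), (y, 4, 25, 38)}
Selection F ≠ E and A ≠ 37: {(d, 1, 12, 22), (d, 1, 4, 36), (d, 1, 7, 10), (m, 1, 12, 22), (m, 1, 4, 36), (m, 1, 7, 10), (m, 4, 18, 26), (m, 4, 25, 38), (n, 4, 18, 26), (n, 4, 25, 38), (q, 4, 18, 26), (q, 4, 25, 38), (r, 39, 15, 12), (r, 39, 23, 21), (u, 15, 27, 35), (u, 4, 18, 26), (u, 4, 25, 38), (y, 4, 18, 26), (y, 4, 25, 38)}
Projecting to F, A, E (11 duplicate(s) eliminated): {(10, 7, 1), (12, 15, 39), (21, 23, 39), (22, 12, 1), (26, 18, 4), (35, 27, 15), (36, 4, 1), (38, 25, 4)}

{(10, 7, 1), (12, 15, 39), (21, 23, 39), (22, 12, 1), (26, 18, 4), (35, 27, 15), (36, 4, 1), (38, 25, 4)}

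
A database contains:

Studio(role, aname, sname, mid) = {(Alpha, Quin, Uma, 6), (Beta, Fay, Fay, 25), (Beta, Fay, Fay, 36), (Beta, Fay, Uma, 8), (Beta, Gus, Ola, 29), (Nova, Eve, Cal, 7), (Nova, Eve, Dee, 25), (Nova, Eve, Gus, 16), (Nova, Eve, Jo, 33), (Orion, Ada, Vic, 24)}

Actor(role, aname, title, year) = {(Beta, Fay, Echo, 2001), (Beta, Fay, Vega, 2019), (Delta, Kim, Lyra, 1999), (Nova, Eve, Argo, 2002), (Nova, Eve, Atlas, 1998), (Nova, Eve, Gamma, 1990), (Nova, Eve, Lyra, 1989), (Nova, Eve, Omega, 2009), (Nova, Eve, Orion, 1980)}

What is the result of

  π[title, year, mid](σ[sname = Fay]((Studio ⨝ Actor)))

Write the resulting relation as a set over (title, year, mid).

Joining Studio and Actor on role, aname yields {(Beta, Fay, Fay, 25, Echo, 2001), (Beta, Fay, Fay, 25, Vega, 2019), (Beta, Fay, Fay, 36, Echo, 2001), (Beta, Fay, Fay, 36, Vega, 2019), (Beta, Fay, Uma, 8, Echo, 2001), (Beta, Fay, Uma, 8, Vega, 2019), (Nova, Eve, Cal, 7, Argo, 2002), (Nova, Eve, Cal, 7, Atlas, 1998), (Nova, Eve, Cal, 7, Gamma, 1990), (Nova, Eve, Cal, 7, Lyra, 1989), (Nova, Eve, Cal, 7, Omega, 2009), (Nova, Eve, Cal, 7, Orion, 1980), (Nova, Eve, Dee, 25, Argo, 2002), (Nova, Eve, Dee, 25, Atlas, 1998), (Nova, Eve, Dee, 25, Gamma, 1990), (Nova, Eve, Dee, 25, Lyra, 1989), (Nova, Eve, Dee, 25, Omega, 2009), (Nova, Eve, Dee, 25, Orion, 1980), (Nova, Eve, Gus, 16, Argo, 2002), (Nova, Eve, Gus, 16, Atlas, 1998), (Nova, Eve, Gus, 16, Gamma, 1990), (Nova, Eve, Gus, 16, Lyra, 1989), (Nova, Eve, Gus, 16, Omega, 2009), (Nova, Eve, Gus, 16, Orion, 1980), (Nova, Eve, Jo, 33, Argo, 2002), (Nova, Eve, Jo, 33, Atlas, 1998), (Nova, Eve, Jo, 33, Gamma, 1990), (Nova, Eve, Jo, 33, Lyra, 1989), (Nova, Eve, Jo, 33, Omega, 2009), (Nova, Eve, Jo, 33, Orion, 1980)}.
σ[sname = Fay]: keep tuples satisfying sname = Fay → {(Beta, Fay, Fay, 25, Echo, 2001), (Beta, Fay, Fay, 25, Vega, 2019), (Beta, Fay, Fay, 36, Echo, 2001), (Beta, Fay, Fay, 36, Vega, 2019)}
Keep only column(s) title, year, mid: {(Echo, 2001, 25), (Echo, 2001, 36), (Vega, 2019, 25), (Vega, 2019, 36)}

{(Echo, 2001, 25), (Echo, 2001, 36), (Vega, 2019, 25), (Vega, 2019, 36)}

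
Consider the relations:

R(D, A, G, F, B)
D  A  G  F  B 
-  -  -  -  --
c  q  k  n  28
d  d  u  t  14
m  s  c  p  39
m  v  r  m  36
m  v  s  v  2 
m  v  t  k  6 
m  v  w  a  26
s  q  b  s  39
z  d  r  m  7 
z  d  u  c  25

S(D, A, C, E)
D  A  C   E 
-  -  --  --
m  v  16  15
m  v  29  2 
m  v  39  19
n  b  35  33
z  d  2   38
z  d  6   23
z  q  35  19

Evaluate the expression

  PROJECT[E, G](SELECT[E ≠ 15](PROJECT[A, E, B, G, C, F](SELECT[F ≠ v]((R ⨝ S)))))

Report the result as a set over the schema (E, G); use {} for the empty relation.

{(19, r), (19, t), (19, w), (2, r), (2, t), (2, w), (23, r), (23, u), (38, r), (38, u)}

R ⋈ S (natural join on D, A): {(m, v, r, m, 36, 16, 15), (m, v, r, m, 36, 29, 2), (m, v, r, m, 36, 39, 19), (m, v, s, v, 2, 16, 15), (m, v, s, v, 2, 29, 2), (m, v, s, v, 2, 39, 19), (m, v, t, k, 6, 16, 15), (m, v, t, k, 6, 29, 2), (m, v, t, k, 6, 39, 19), (m, v, w, a, 26, 16, 15), (m, v, w, a, 26, 29, 2), (m, v, w, a, 26, 39, 19), (z, d, r, m, 7, 2, 38), (z, d, r, m, 7, 6, 23), (z, d, u, c, 25, 2, 38), (z, d, u, c, 25, 6, 23)}
Selection F ≠ v: {(m, v, r, m, 36, 16, 15), (m, v, r, m, 36, 29, 2), (m, v, r, m, 36, 39, 19), (m, v, t, k, 6, 16, 15), (m, v, t, k, 6, 29, 2), (m, v, t, k, 6, 39, 19), (m, v, w, a, 26, 16, 15), (m, v, w, a, 26, 29, 2), (m, v, w, a, 26, 39, 19), (z, d, r, m, 7, 2, 38), (z, d, r, m, 7, 6, 23), (z, d, u, c, 25, 2, 38), (z, d, u, c, 25, 6, 23)}
π[A, E, B, G, C, F]: project onto (A, E, B, G, C, F) → {(d, 23, 25, u, 6, c), (d, 23, 7, r, 6, m), (d, 38, 25, u, 2, c), (d, 38, 7, r, 2, m), (v, 15, 26, w, 16, a), (v, 15, 36, r, 16, m), (v, 15, 6, t, 16, k), (v, 19, 26, w, 39, a), (v, 19, 36, r, 39, m), (v, 19, 6, t, 39, k), (v, 2, 26, w, 29, a), (v, 2, 36, r, 29, m), (v, 2, 6, t, 29, k)}
Selection E ≠ 15: {(d, 23, 25, u, 6, c), (d, 23, 7, r, 6, m), (d, 38, 25, u, 2, c), (d, 38, 7, r, 2, m), (v, 19, 26, w, 39, a), (v, 19, 36, r, 39, m), (v, 19, 6, t, 39, k), (v, 2, 26, w, 29, a), (v, 2, 36, r, 29, m), (v, 2, 6, t, 29, k)}
π[E, G]: project onto (E, G) → {(19, r), (19, t), (19, w), (2, r), (2, t), (2, w), (23, r), (23, u), (38, r), (38, u)}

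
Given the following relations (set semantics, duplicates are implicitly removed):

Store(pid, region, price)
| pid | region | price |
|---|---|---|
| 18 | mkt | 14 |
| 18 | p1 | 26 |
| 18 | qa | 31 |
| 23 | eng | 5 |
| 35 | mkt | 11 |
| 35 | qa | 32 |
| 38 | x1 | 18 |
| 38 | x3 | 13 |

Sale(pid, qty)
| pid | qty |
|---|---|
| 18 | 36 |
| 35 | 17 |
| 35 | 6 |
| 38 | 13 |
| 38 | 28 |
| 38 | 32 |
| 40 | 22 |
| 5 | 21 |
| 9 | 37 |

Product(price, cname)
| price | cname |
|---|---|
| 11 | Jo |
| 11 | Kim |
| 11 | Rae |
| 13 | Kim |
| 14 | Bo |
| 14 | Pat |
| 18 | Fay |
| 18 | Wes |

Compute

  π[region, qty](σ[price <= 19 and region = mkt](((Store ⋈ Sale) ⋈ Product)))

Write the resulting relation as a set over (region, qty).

{(mkt, 17), (mkt, 36), (mkt, 6)}

Joining Store and Sale on pid yields {(18, mkt, 14, 36), (18, p1, 26, 36), (18, qa, 31, 36), (35, mkt, 11, 17), (35, mkt, 11, 6), (35, qa, 32, 17), (35, qa, 32, 6), (38, x1, 18, 13), (38, x1, 18, 28), (38, x1, 18, 32), (38, x3, 13, 13), (38, x3, 13, 28), (38, x3, 13, 32)}.
Joining (Store ⋈ Sale) and Product on price yields {(18, mkt, 14, 36, Bo), (18, mkt, 14, 36, Pat), (35, mkt, 11, 17, Jo), (35, mkt, 11, 17, Kim), (35, mkt, 11, 17, Rae), (35, mkt, 11, 6, Jo), (35, mkt, 11, 6, Kim), (35, mkt, 11, 6, Rae), (38, x1, 18, 13, Fay), (38, x1, 18, 13, Wes), (38, x1, 18, 28, Fay), (38, x1, 18, 28, Wes), (38, x1, 18, 32, Fay), (38, x1, 18, 32, Wes), (38, x3, 13, 13, Kim), (38, x3, 13, 28, Kim), (38, x3, 13, 32, Kim)}.
Filtering on price <= 19 and region = mkt leaves {(18, mkt, 14, 36, Bo), (18, mkt, 14, 36, Pat), (35, mkt, 11, 17, Jo), (35, mkt, 11, 17, Kim), (35, mkt, 11, 17, Rae), (35, mkt, 11, 6, Jo), (35, mkt, 11, 6, Kim), (35, mkt, 11, 6, Rae)}.
π[region, qty]: project onto (region, qty) (5 duplicate(s) eliminated) → {(mkt, 17), (mkt, 36), (mkt, 6)}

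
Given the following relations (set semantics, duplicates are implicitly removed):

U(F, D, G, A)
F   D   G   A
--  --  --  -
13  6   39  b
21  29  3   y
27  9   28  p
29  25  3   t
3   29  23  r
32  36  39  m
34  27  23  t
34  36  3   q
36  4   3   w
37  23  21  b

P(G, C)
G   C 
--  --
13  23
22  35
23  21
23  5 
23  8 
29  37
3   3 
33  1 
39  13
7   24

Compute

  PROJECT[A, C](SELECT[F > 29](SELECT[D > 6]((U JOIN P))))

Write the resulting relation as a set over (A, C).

{(m, 13), (q, 3), (t, 21), (t, 5), (t, 8)}

U ⋈ P (natural join on G): {(13, 6, 39, b, 13), (21, 29, 3, y, 3), (29, 25, 3, t, 3), (3, 29, 23, r, 21), (3, 29, 23, r, 5), (3, 29, 23, r, 8), (32, 36, 39, m, 13), (34, 27, 23, t, 21), (34, 27, 23, t, 5), (34, 27, 23, t, 8), (34, 36, 3, q, 3), (36, 4, 3, w, 3)}
Filtering on D > 6 leaves {(21, 29, 3, y, 3), (29, 25, 3, t, 3), (3, 29, 23, r, 21), (3, 29, 23, r, 5), (3, 29, 23, r, 8), (32, 36, 39, m, 13), (34, 27, 23, t, 21), (34, 27, 23, t, 5), (34, 27, 23, t, 8), (34, 36, 3, q, 3)}.
Filtering on F > 29 leaves {(32, 36, 39, m, 13), (34, 27, 23, t, 21), (34, 27, 23, t, 5), (34, 27, 23, t, 8), (34, 36, 3, q, 3)}.
Projecting to A, C: {(m, 13), (q, 3), (t, 21), (t, 5), (t, 8)}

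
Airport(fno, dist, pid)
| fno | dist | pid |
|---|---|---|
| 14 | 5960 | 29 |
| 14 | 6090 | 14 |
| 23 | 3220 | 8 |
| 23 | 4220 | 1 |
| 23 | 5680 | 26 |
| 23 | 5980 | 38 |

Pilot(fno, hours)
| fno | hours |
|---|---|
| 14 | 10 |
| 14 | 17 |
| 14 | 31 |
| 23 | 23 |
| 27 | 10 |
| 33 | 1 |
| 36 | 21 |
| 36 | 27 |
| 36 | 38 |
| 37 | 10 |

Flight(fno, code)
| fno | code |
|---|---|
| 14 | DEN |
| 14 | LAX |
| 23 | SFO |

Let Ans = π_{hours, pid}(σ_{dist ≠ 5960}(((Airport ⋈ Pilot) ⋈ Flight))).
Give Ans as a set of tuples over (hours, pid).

{(10, 14), (17, 14), (23, 1), (23, 26), (23, 38), (23, 8), (31, 14)}

Joining Airport and Pilot on fno yields {(14, 5960, 29, 10), (14, 5960, 29, 17), (14, 5960, 29, 31), (14, 6090, 14, 10), (14, 6090, 14, 17), (14, 6090, 14, 31), (23, 3220, 8, 23), (23, 4220, 1, 23), (23, 5680, 26, 23), (23, 5980, 38, 23)}.
Joining (Airport ⋈ Pilot) and Flight on fno yields {(14, 5960, 29, 10, DEN), (14, 5960, 29, 10, LAX), (14, 5960, 29, 17, DEN), (14, 5960, 29, 17, LAX), (14, 5960, 29, 31, DEN), (14, 5960, 29, 31, LAX), (14, 6090, 14, 10, DEN), (14, 6090, 14, 10, LAX), (14, 6090, 14, 17, DEN), (14, 6090, 14, 17, LAX), (14, 6090, 14, 31, DEN), (14, 6090, 14, 31, LAX), (23, 3220, 8, 23, SFO), (23, 4220, 1, 23, SFO), (23, 5680, 26, 23, SFO), (23, 5980, 38, 23, SFO)}.
Apply σ_{dist ≠ 5960}; surviving tuples: {(14, 6090, 14, 10, DEN), (14, 6090, 14, 10, LAX), (14, 6090, 14, 17, DEN), (14, 6090, 14, 17, LAX), (14, 6090, 14, 31, DEN), (14, 6090, 14, 31, LAX), (23, 3220, 8, 23, SFO), (23, 4220, 1, 23, SFO), (23, 5680, 26, 23, SFO), (23, 5980, 38, 23, SFO)}
Projecting to hours, pid (3 duplicate(s) eliminated): {(10, 14), (17, 14), (23, 1), (23, 26), (23, 38), (23, 8), (31, 14)}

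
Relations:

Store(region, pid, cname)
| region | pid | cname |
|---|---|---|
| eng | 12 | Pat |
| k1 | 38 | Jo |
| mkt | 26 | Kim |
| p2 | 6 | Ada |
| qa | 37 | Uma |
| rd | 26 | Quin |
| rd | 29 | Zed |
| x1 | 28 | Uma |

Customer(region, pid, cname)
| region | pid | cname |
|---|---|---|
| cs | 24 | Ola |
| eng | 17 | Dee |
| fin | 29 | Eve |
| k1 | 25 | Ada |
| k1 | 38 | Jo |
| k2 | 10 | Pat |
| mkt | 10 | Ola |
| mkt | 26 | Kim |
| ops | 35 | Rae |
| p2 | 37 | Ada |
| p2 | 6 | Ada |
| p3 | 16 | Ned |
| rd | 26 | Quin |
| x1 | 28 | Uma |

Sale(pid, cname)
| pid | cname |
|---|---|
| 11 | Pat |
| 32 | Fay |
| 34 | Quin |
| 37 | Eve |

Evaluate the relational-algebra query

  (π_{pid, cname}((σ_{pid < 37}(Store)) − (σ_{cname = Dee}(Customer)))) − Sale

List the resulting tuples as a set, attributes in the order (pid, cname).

Apply σ_{pid < 37}; surviving tuples: {(eng, 12, Pat), (mkt, 26, Kim), (p2, 6, Ada), (rd, 26, Quin), (rd, 29, Zed), (x1, 28, Uma)}
Apply σ_{cname = Dee}; surviving tuples: {(eng, 17, Dee)}
Difference: {(eng, 12, Pat), (mkt, 26, Kim), (p2, 6, Ada), (rd, 26, Quin), (rd, 29, Zed), (x1, 28, Uma)} with {(eng, 17, Dee)} → {(eng, 12, Pat), (mkt, 26, Kim), (p2, 6, Ada), (rd, 26, Quin), (rd, 29, Zed), (x1, 28, Uma)}
Projecting to pid, cname: {(12, Pat), (26, Kim), (26, Quin), (28, Uma), (29, Zed), (6, Ada)}
Difference: {(12, Pat), (26, Kim), (26, Quin), (28, Uma), (29, Zed), (6, Ada)} with {(11, Pat), (32, Fay), (34, Quin), (37, Eve)} → {(12, Pat), (26, Kim), (26, Quin), (28, Uma), (29, Zed), (6, Ada)}

{(12, Pat), (26, Kim), (26, Quin), (28, Uma), (29, Zed), (6, Ada)}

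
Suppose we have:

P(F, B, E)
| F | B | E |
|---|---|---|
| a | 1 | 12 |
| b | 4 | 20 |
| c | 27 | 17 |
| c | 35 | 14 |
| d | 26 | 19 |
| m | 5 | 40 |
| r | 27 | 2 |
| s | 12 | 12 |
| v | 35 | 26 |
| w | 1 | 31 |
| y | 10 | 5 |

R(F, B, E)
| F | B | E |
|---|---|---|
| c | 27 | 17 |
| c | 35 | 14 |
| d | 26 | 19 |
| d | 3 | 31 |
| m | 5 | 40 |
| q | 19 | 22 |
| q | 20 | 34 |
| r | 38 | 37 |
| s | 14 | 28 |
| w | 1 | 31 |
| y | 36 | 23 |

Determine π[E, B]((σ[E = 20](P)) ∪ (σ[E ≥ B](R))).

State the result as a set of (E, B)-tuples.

σ[E = 20]: keep tuples satisfying E = 20 → {(b, 4, 20)}
σ[E ≥ B]: keep tuples satisfying E ≥ B → {(d, 3, 31), (m, 5, 40), (q, 19, 22), (q, 20, 34), (s, 14, 28), (w, 1, 31)}
Taking the union: {(b, 4, 20), (d, 3, 31), (m, 5, 40), (q, 19, 22), (q, 20, 34), (s, 14, 28), (w, 1, 31)}
π_{E, B} gives {(20, 4), (22, 19), (28, 14), (31, 1), (31, 3), (34, 20), (40, 5)}.

{(20, 4), (22, 19), (28, 14), (31, 1), (31, 3), (34, 20), (40, 5)}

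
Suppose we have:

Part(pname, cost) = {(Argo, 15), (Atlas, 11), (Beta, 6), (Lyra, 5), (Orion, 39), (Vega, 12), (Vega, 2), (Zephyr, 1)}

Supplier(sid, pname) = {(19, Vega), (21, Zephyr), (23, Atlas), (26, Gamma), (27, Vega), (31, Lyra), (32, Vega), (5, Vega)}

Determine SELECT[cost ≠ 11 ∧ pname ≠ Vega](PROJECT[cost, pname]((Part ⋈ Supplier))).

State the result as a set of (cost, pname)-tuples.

{(1, Zephyr), (5, Lyra)}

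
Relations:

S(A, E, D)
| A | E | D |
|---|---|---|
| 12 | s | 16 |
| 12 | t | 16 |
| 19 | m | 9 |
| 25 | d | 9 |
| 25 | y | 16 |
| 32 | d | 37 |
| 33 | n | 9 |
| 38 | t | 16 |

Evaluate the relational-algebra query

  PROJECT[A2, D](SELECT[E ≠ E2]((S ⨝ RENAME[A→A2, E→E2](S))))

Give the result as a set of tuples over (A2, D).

{(12, 16), (19, 9), (25, 16), (25, 9), (33, 9), (38, 16)}

ρ[A→A2, E→E2]: schema becomes (A2, E2, D); tuples unchanged.
Natural join on D: {(12, s, 16, 12, s), (12, s, 16, 12, t), (12, s, 16, 25, y), (12, s, 16, 38, t), (12, t, 16, 12, s), (12, t, 16, 12, t), (12, t, 16, 25, y), (12, t, 16, 38, t), (19, m, 9, 19, m), (19, m, 9, 25, d), (19, m, 9, 33, n), (25, d, 9, 19, m), (25, d, 9, 25, d), (25, d, 9, 33, n), (25, y, 16, 12, s), (25, y, 16, 12, t), (25, y, 16, 25, y), (25, y, 16, 38, t), (32, d, 37, 32, d), (33, n, 9, 19, m), (33, n, 9, 25, d), (33, n, 9, 33, n), (38, t, 16, 12, s), (38, t, 16, 12, t), (38, t, 16, 25, y), (38, t, 16, 38, t)}
σ[E ≠ E2]: keep tuples satisfying E ≠ E2 → {(12, s, 16, 12, t), (12, s, 16, 25, y), (12, s, 16, 38, t), (12, t, 16, 12, s), (12, t, 16, 25, y), (19, m, 9, 25, d), (19, m, 9, 33, n), (25, d, 9, 19, m), (25, d, 9, 33, n), (25, y, 16, 12, s), (25, y, 16, 12, t), (25, y, 16, 38, t), (33, n, 9, 19, m), (33, n, 9, 25, d), (38, t, 16, 12, s), (38, t, 16, 25, y)}
π[A2, D]: project onto (A2, D) (10 duplicate(s) eliminated) → {(12, 16), (19, 9), (25, 16), (25, 9), (33, 9), (38, 16)}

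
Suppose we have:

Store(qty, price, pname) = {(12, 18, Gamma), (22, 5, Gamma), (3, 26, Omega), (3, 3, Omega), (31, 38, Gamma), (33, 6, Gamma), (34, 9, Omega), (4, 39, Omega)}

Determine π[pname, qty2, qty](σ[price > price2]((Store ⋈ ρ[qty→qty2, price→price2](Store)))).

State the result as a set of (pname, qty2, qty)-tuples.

ρ[qty→qty2, price→price2]: schema becomes (qty2, price2, pname); tuples unchanged.
Natural join on pname: {(12, 18, Gamma, 12, 18), (12, 18, Gamma, 22, 5), (12, 18, Gamma, 31, 38), (12, 18, Gamma, 33, 6), (22, 5, Gamma, 12, 18), (22, 5, Gamma, 22, 5), (22, 5, Gamma, 31, 38), (22, 5, Gamma, 33, 6), (3, 26, Omega, 3, 26), (3, 26, Omega, 3, 3), (3, 26, Omega, 34, 9), (3, 26, Omega, 4, 39), (3, 3, Omega, 3, 26), (3, 3, Omega, 3, 3), (3, 3, Omega, 34, 9), (3, 3, Omega, 4, 39), (31, 38, Gamma, 12, 18), (31, 38, Gamma, 22, 5), (31, 38, Gamma, 31, 38), (31, 38, Gamma, 33, 6), (33, 6, Gamma, 12, 18), (33, 6, Gamma, 22, 5), (33, 6, Gamma, 31, 38), (33, 6, Gamma, 33, 6), (34, 9, Omega, 3, 26), (34, 9, Omega, 3, 3), (34, 9, Omega, 34, 9), (34, 9, Omega, 4, 39), (4, 39, Omega, 3, 26), (4, 39, Omega, 3, 3), (4, 39, Omega, 34, 9), (4, 39, Omega, 4, 39)}
Selection price > price2: {(12, 18, Gamma, 22, 5), (12, 18, Gamma, 33, 6), (3, 26, Omega, 3, 3), (3, 26, Omega, 34, 9), (31, 38, Gamma, 12, 18), (31, 38, Gamma, 22, 5), (31, 38, Gamma, 33, 6), (33, 6, Gamma, 22, 5), (34, 9, Omega, 3, 3), (4, 39, Omega, 3, 26), (4, 39, Omega, 3, 3), (4, 39, Omega, 34, 9)}
π_{pname, qty2, qty} gives {(Gamma, 12, 31), (Gamma, 22, 12), (Gamma, 22, 31), (Gamma, 22, 33), (Gamma, 33, 12), (Gamma, 33, 31), (Omega, 3, 3), (Omega, 3, 34), (Omega, 3, 4), (Omega, 34, 3), (Omega, 34, 4)} (1 duplicate(s) eliminated).

{(Gamma, 12, 31), (Gamma, 22, 12), (Gamma, 22, 31), (Gamma, 22, 33), (Gamma, 33, 12), (Gamma, 33, 31), (Omega, 3, 3), (Omega, 3, 34), (Omega, 3, 4), (Omega, 34, 3), (Omega, 34, 4)}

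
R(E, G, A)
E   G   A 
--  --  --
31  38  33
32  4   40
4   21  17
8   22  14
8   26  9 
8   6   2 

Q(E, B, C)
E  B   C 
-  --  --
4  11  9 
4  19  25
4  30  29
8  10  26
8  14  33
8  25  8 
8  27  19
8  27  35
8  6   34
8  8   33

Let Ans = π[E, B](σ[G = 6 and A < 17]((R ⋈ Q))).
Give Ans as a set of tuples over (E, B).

{(8, 10), (8, 14), (8, 25), (8, 27), (8, 6), (8, 8)}

Joining R and Q on E yields {(4, 21, 17, 11, 9), (4, 21, 17, 19, 25), (4, 21, 17, 30, 29), (8, 22, 14, 10, 26), (8, 22, 14, 14, 33), (8, 22, 14, 25, 8), (8, 22, 14, 27, 19), (8, 22, 14, 27, 35), (8, 22, 14, 6, 34), (8, 22, 14, 8, 33), (8, 26, 9, 10, 26), (8, 26, 9, 14, 33), (8, 26, 9, 25, 8), (8, 26, 9, 27, 19), (8, 26, 9, 27, 35), (8, 26, 9, 6, 34), (8, 26, 9, 8, 33), (8, 6, 2, 10, 26), (8, 6, 2, 14, 33), (8, 6, 2, 25, 8), (8, 6, 2, 27, 19), (8, 6, 2, 27, 35), (8, 6, 2, 6, 34), (8, 6, 2, 8, 33)}.
Filtering on G = 6 and A < 17 leaves {(8, 6, 2, 10, 26), (8, 6, 2, 14, 33), (8, 6, 2, 25, 8), (8, 6, 2, 27, 19), (8, 6, 2, 27, 35), (8, 6, 2, 6, 34), (8, 6, 2, 8, 33)}.
π[E, B]: project onto (E, B) (1 duplicate(s) eliminated) → {(8, 10), (8, 14), (8, 25), (8, 27), (8, 6), (8, 8)}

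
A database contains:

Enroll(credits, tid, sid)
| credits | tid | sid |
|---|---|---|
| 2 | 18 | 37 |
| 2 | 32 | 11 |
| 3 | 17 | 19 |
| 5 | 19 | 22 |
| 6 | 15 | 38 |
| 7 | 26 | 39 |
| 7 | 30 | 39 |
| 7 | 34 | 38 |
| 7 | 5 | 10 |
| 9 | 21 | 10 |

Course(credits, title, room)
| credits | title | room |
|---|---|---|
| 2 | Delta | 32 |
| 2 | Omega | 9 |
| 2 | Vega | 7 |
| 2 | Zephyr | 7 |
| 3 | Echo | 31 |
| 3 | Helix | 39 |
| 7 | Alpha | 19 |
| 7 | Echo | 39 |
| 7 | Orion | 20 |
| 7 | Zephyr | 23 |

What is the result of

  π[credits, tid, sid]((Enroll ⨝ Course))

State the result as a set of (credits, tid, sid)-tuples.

Enroll ⋈ Course (natural join on credits): {(2, 18, 37, Delta, 32), (2, 18, 37, Omega, 9), (2, 18, 37, Vega, 7), (2, 18, 37, Zephyr, 7), (2, 32, 11, Delta, 32), (2, 32, 11, Omega, 9), (2, 32, 11, Vega, 7), (2, 32, 11, Zephyr, 7), (3, 17, 19, Echo, 31), (3, 17, 19, Helix, 39), (7, 26, 39, Alpha, 19), (7, 26, 39, Echo, 39), (7, 26, 39, Orion, 20), (7, 26, 39, Zephyr, 23), (7, 30, 39, Alpha, 19), (7, 30, 39, Echo, 39), (7, 30, 39, Orion, 20), (7, 30, 39, Zephyr, 23), (7, 34, 38, Alpha, 19), (7, 34, 38, Echo, 39), (7, 34, 38, Orion, 20), (7, 34, 38, Zephyr, 23), (7, 5, 10, Alpha, 19), (7, 5, 10, Echo, 39), (7, 5, 10, Orion, 20), (7, 5, 10, Zephyr, 23)}
π[credits, tid, sid]: project onto (credits, tid, sid) (19 duplicate(s) eliminated) → {(2, 18, 37), (2, 32, 11), (3, 17, 19), (7, 26, 39), (7, 30, 39), (7, 34, 38), (7, 5, 10)}

{(2, 18, 37), (2, 32, 11), (3, 17, 19), (7, 26, 39), (7, 30, 39), (7, 34, 38), (7, 5, 10)}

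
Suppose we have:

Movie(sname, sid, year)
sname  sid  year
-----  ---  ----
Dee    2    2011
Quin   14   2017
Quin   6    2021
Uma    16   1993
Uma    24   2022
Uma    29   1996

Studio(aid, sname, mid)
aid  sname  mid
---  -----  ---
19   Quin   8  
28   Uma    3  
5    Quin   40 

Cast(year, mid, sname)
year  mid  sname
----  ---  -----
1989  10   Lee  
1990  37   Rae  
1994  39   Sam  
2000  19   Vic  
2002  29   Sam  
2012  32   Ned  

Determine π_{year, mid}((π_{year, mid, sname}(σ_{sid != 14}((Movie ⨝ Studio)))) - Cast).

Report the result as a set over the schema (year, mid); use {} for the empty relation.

Movie ⋈ Studio (natural join on sname): {(Quin, 14, 2017, 19, 8), (Quin, 14, 2017, 5, 40), (Quin, 6, 2021, 19, 8), (Quin, 6, 2021, 5, 40), (Uma, 16, 1993, 28, 3), (Uma, 24, 2022, 28, 3), (Uma, 29, 1996, 28, 3)}
Filtering on sid != 14 leaves {(Quin, 6, 2021, 19, 8), (Quin, 6, 2021, 5, 40), (Uma, 16, 1993, 28, 3), (Uma, 24, 2022, 28, 3), (Uma, 29, 1996, 28, 3)}.
Projecting to year, mid, sname: {(1993, 3, Uma), (1996, 3, Uma), (2021, 40, Quin), (2021, 8, Quin), (2022, 3, Uma)}
Taking the difference: {(1993, 3, Uma), (1996, 3, Uma), (2021, 40, Quin), (2021, 8, Quin), (2022, 3, Uma)}
Projecting to year, mid: {(1993, 3), (1996, 3), (2021, 40), (2021, 8), (2022, 3)}

{(1993, 3), (1996, 3), (2021, 40), (2021, 8), (2022, 3)}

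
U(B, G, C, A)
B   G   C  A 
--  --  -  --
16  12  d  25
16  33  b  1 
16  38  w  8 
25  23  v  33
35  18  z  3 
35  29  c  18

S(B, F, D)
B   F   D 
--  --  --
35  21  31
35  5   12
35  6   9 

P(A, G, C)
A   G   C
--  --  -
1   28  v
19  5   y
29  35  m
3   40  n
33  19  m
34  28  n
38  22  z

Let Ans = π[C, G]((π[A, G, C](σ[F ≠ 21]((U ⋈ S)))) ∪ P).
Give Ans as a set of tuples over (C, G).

Joining U and S on B yields {(35, 18, z, 3, 21, 31), (35, 18, z, 3, 5, 12), (35, 18, z, 3, 6, 9), (35, 29, c, 18, 21, 31), (35, 29, c, 18, 5, 12), (35, 29, c, 18, 6, 9)}.
Selection F ≠ 21: {(35, 18, z, 3, 5, 12), (35, 18, z, 3, 6, 9), (35, 29, c, 18, 5, 12), (35, 29, c, 18, 6, 9)}
Keep only column(s) A, G, C (2 duplicate(s) eliminated): {(18, 29, c), (3, 18, z)}
Union: {(18, 29, c), (3, 18, z)} with {(1, 28, v), (19, 5, y), (29, 35, m), (3, 40, n), (33, 19, m), (34, 28, n), (38, 22, z)} → {(1, 28, v), (18, 29, c), (19, 5, y), (29, 35, m), (3, 18, z), (3, 40, n), (33, 19, m), (34, 28, n), (38, 22, z)}
Keep only column(s) C, G: {(c, 29), (m, 19), (m, 35), (n, 28), (n, 40), (v, 28), (y, 5), (z, 18), (z, 22)}

{(c, 29), (m, 19), (m, 35), (n, 28), (n, 40), (v, 28), (y, 5), (z, 18), (z, 22)}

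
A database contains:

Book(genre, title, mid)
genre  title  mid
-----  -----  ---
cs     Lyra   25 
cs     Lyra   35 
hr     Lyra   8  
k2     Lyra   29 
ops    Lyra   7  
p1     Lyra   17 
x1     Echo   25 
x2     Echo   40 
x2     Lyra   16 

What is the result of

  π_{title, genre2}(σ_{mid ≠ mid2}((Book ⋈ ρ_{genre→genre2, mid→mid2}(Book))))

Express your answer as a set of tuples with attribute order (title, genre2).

{(Echo, x1), (Echo, x2), (Lyra, cs), (Lyra, hr), (Lyra, k2), (Lyra, ops), (Lyra, p1), (Lyra, x2)}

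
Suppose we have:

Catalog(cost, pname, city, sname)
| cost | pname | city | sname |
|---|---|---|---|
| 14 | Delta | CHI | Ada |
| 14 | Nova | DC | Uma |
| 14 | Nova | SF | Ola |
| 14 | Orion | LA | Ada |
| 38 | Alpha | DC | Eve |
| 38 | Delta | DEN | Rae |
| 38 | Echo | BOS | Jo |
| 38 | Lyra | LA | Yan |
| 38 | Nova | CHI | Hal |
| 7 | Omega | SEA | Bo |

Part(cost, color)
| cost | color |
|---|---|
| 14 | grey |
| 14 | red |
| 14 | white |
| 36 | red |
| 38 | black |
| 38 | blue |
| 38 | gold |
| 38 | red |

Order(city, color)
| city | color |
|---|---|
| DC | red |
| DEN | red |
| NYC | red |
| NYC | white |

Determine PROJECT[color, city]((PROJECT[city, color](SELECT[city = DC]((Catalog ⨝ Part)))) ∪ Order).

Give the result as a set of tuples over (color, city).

Natural join on cost: {(14, Delta, CHI, Ada, grey), (14, Delta, CHI, Ada, red), (14, Delta, CHI, Ada, white), (14, Nova, DC, Uma, grey), (14, Nova, DC, Uma, red), (14, Nova, DC, Uma, white), (14, Nova, SF, Ola, grey), (14, Nova, SF, Ola, red), (14, Nova, SF, Ola, white), (14, Orion, LA, Ada, grey), (14, Orion, LA, Ada, red), (14, Orion, LA, Ada, white), (38, Alpha, DC, Eve, black), (38, Alpha, DC, Eve, blue), (38, Alpha, DC, Eve, gold), (38, Alpha, DC, Eve, red), (38, Delta, DEN, Rae, black), (38, Delta, DEN, Rae, blue), (38, Delta, DEN, Rae, gold), (38, Delta, DEN, Rae, red), (38, Echo, BOS, Jo, black), (38, Echo, BOS, Jo, blue), (38, Echo, BOS, Jo, gold), (38, Echo, BOS, Jo, red), (38, Lyra, LA, Yan, black), (38, Lyra, LA, Yan, blue), (38, Lyra, LA, Yan, gold), (38, Lyra, LA, Yan, red), (38, Nova, CHI, Hal, black), (38, Nova, CHI, Hal, blue), (38, Nova, CHI, Hal, gold), (38, Nova, CHI, Hal, red)}
Apply σ_{city = DC}; surviving tuples: {(14, Nova, DC, Uma, grey), (14, Nova, DC, Uma, red), (14, Nova, DC, Uma, white), (38, Alpha, DC, Eve, black), (38, Alpha, DC, Eve, blue), (38, Alpha, DC, Eve, gold), (38, Alpha, DC, Eve, red)}
π[city, color]: project onto (city, color) (1 duplicate(s) eliminated) → {(DC, black), (DC, blue), (DC, gold), (DC, grey), (DC, red), (DC, white)}
Taking the union: {(DC, black), (DC, blue), (DC, gold), (DC, grey), (DC, red), (DC, white), (DEN, red), (NYC, red), (NYC, white)}
π[color, city]: project onto (color, city) → {(black, DC), (blue, DC), (gold, DC), (grey, DC), (red, DC), (red, DEN), (red, NYC), (white, DC), (white, NYC)}

{(black, DC), (blue, DC), (gold, DC), (grey, DC), (red, DC), (red, DEN), (red, NYC), (white, DC), (white, NYC)}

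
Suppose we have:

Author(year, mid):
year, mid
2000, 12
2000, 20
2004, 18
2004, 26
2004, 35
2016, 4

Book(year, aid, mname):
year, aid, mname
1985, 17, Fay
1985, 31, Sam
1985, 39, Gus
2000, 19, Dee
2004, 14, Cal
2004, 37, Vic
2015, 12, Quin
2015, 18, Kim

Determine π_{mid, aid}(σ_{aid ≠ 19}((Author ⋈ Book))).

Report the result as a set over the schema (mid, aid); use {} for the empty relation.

{(18, 14), (18, 37), (26, 14), (26, 37), (35, 14), (35, 37)}

Author ⋈ Book (natural join on year): {(2000, 12, 19, Dee), (2000, 20, 19, Dee), (2004, 18, 14, Cal), (2004, 18, 37, Vic), (2004, 26, 14, Cal), (2004, 26, 37, Vic), (2004, 35, 14, Cal), (2004, 35, 37, Vic)}
σ[aid ≠ 19]: keep tuples satisfying aid ≠ 19 → {(2004, 18, 14, Cal), (2004, 18, 37, Vic), (2004, 26, 14, Cal), (2004, 26, 37, Vic), (2004, 35, 14, Cal), (2004, 35, 37, Vic)}
Keep only column(s) mid, aid: {(18, 14), (18, 37), (26, 14), (26, 37), (35, 14), (35, 37)}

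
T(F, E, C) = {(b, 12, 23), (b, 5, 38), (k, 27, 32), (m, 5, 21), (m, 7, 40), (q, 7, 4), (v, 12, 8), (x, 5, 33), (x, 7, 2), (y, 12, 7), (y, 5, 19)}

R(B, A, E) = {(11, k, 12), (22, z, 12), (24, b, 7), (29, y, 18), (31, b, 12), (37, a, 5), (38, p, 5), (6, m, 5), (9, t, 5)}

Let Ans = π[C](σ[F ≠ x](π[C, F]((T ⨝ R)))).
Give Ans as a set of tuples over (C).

{19, 21, 23, 38, 4, 40, 7, 8}

Joining T and R on E yields {(b, 12, 23, 11, k), (b, 12, 23, 22, z), (b, 12, 23, 31, b), (b, 5, 38, 37, a), (b, 5, 38, 38, p), (b, 5, 38, 6, m), (b, 5, 38, 9, t), (m, 5, 21, 37, a), (m, 5, 21, 38, p), (m, 5, 21, 6, m), (m, 5, 21, 9, t), (m, 7, 40, 24, b), (q, 7, 4, 24, b), (v, 12, 8, 11, k), (v, 12, 8, 22, z), (v, 12, 8, 31, b), (x, 5, 33, 37, a), (x, 5, 33, 38, p), (x, 5, 33, 6, m), (x, 5, 33, 9, t), (x, 7, 2, 24, b), (y, 12, 7, 11, k), (y, 12, 7, 22, z), (y, 12, 7, 31, b), (y, 5, 19, 37, a), (y, 5, 19, 38, p), (y, 5, 19, 6, m), (y, 5, 19, 9, t)}.
Projecting to C, F (18 duplicate(s) eliminated): {(19, y), (2, x), (21, m), (23, b), (33, x), (38, b), (4, q), (40, m), (7, y), (8, v)}
Apply σ_{F ≠ x}; surviving tuples: {(19, y), (21, m), (23, b), (38, b), (4, q), (40, m), (7, y), (8, v)}
Projecting to C: {19, 21, 23, 38, 4, 40, 7, 8}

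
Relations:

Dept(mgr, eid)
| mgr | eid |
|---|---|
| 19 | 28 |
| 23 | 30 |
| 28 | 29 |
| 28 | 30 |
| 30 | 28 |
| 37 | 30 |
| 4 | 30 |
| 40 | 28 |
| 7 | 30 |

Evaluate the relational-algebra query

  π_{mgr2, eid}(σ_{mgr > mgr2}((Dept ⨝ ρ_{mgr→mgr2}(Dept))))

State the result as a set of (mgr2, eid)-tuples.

{(19, 28), (23, 30), (28, 30), (30, 28), (4, 30), (7, 30)}

ρ[mgr→mgr2]: schema becomes (mgr2, eid); tuples unchanged.
Dept ⋈ ρ_{mgr→mgr2}(Dept) (natural join on eid): {(19, 28, 19), (19, 28, 30), (19, 28, 40), (23, 30, 23), (23, 30, 28), (23, 30, 37), (23, 30, 4), (23, 30, 7), (28, 29, 28), (28, 30, 23), (28, 30, 28), (28, 30, 37), (28, 30, 4), (28, 30, 7), (30, 28, 19), (30, 28, 30), (30, 28, 40), (37, 30, 23), (37, 30, 28), (37, 30, 37), (37, 30, 4), (37, 30, 7), (4, 30, 23), (4, 30, 28), (4, 30, 37), (4, 30, 4), (4, 30, 7), (40, 28, 19), (40, 28, 30), (40, 28, 40), (7, 30, 23), (7, 30, 28), (7, 30, 37), (7, 30, 4), (7, 30, 7)}
Filtering on mgr > mgr2 leaves {(23, 30, 4), (23, 30, 7), (28, 30, 23), (28, 30, 4), (28, 30, 7), (30, 28, 19), (37, 30, 23), (37, 30, 28), (37, 30, 4), (37, 30, 7), (40, 28, 19), (40, 28, 30), (7, 30, 4)}.
Projecting to mgr2, eid (7 duplicate(s) eliminated): {(19, 28), (23, 30), (28, 30), (30, 28), (4, 30), (7, 30)}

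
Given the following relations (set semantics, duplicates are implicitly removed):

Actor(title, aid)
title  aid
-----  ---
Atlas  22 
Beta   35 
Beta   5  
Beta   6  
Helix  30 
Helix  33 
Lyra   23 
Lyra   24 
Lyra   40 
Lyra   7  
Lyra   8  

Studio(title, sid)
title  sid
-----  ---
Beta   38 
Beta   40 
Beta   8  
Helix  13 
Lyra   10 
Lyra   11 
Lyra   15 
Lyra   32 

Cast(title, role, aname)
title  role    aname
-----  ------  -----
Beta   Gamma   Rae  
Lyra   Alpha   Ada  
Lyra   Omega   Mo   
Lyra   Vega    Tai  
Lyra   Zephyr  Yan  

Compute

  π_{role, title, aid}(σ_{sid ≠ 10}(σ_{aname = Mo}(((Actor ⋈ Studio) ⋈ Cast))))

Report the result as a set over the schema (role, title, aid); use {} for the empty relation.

Actor ⋈ Studio (natural join on title): {(Beta, 35, 38), (Beta, 35, 40), (Beta, 35, 8), (Beta, 5, 38), (Beta, 5, 40), (Beta, 5, 8), (Beta, 6, 38), (Beta, 6, 40), (Beta, 6, 8), (Helix, 30, 13), (Helix, 33, 13), (Lyra, 23, 10), (Lyra, 23, 11), (Lyra, 23, 15), (Lyra, 23, 32), (Lyra, 24, 10), (Lyra, 24, 11), (Lyra, 24, 15), (Lyra, 24, 32), (Lyra, 40, 10), (Lyra, 40, 11), (Lyra, 40, 15), (Lyra, 40, 32), (Lyra, 7, 10), (Lyra, 7, 11), (Lyra, 7, 15), (Lyra, 7, 32), (Lyra, 8, 10), (Lyra, 8, 11), (Lyra, 8, 15), (Lyra, 8, 32)}
(Actor ⋈ Studio) ⋈ Cast (natural join on title): {(Beta, 35, 38, Gamma, Rae), (Beta, 35, 40, Gamma, Rae), (Beta, 35, 8, Gamma, Rae), (Beta, 5, 38, Gamma, Rae), (Beta, 5, 40, Gamma, Rae), (Beta, 5, 8, Gamma, Rae), (Beta, 6, 38, Gamma, Rae), (Beta, 6, 40, Gamma, Rae), (Beta, 6, 8, Gamma, Rae), (Lyra, 23, 10, Alpha, Ada), (Lyra, 23, 10, Omega, Mo), (Lyra, 23, 10, Vega, Tai), (Lyra, 23, 10, Zephyr, Yan), (Lyra, 23, 11, Alpha, Ada), (Lyra, 23, 11, Omega, Mo), (Lyra, 23, 11, Vega, Tai), (Lyra, 23, 11, Zephyr, Yan), (Lyra, 23, 15, Alpha, Ada), (Lyra, 23, 15, Omega, Mo), (Lyra, 23, 15, Vega, Tai), (Lyra, 23, 15, Zephyr, Yan), (Lyra, 23, 32, Alpha, Ada), (Lyra, 23, 32, Omega, Mo), (Lyra, 23, 32, Vega, Tai), (Lyra, 23, 32, Zephyr, Yan), (Lyra, 24, 10, Alpha, Ada), (Lyra, 24, 10, Omega, Mo), (Lyra, 24, 10, Vega, Tai), (Lyra, 24, 10, Zephyr, Yan), (Lyra, 24, 11, Alpha, Ada), (Lyra, 24, 11, Omega, Mo), (Lyra, 24, 11, Vega, Tai), (Lyra, 24, 11, Zephyr, Yan), (Lyra, 24, 15, Alpha, Ada), (Lyra, 24, 15, Omega, Mo), (Lyra, 24, 15, Vega, Tai), (Lyra, 24, 15, Zephyr, Yan), (Lyra, 24, 32, Alpha, Ada), (Lyra, 24, 32, Omega, Mo), (Lyra, 24, 32, Vega, Tai), (Lyra, 24, 32, Zephyr, Yan), (Lyra, 40, 10, Alpha, Ada), (Lyra, 40, 10, Omega, Mo), (Lyra, 40, 10, Vega, Tai), (Lyra, 40, 10, Zephyr, Yan), (Lyra, 40, 11, Alpha, Ada), (Lyra, 40, 11, Omega, Mo), (Lyra, 40, 11, Vega, Tai), (Lyra, 40, 11, Zephyr, Yan), (Lyra, 40, 15, Alpha, Ada), (Lyra, 40, 15, Omega, Mo), (Lyra, 40, 15, Vega, Tai), (Lyra, 40, 15, Zephyr, Yan), (Lyra, 40, 32, Alpha, Ada), (Lyra, 40, 32, Omega, Mo), (Lyra, 40, 32, Vega, Tai), (Lyra, 40, 32, Zephyr, Yan), (Lyra, 7, 10, Alpha, Ada), (Lyra, 7, 10, Omega, Mo), (Lyra, 7, 10, Vega, Tai), (Lyra, 7, 10, Zephyr, Yan), (Lyra, 7, 11, Alpha, Ada), (Lyra, 7, 11, Omega, Mo), (Lyra, 7, 11, Vega, Tai), (Lyra, 7, 11, Zephyr, Yan), (Lyra, 7, 15, Alpha, Ada), (Lyra, 7, 15, Omega, Mo), (Lyra, 7, 15, Vega, Tai), (Lyra, 7, 15, Zephyr, Yan), (Lyra, 7, 32, Alpha, Ada), (Lyra, 7, 32, Omega, Mo), (Lyra, 7, 32, Vega, Tai), (Lyra, 7, 32, Zephyr, Yan), (Lyra, 8, 10, Alpha, Ada), (Lyra, 8, 10, Omega, Mo), (Lyra, 8, 10, Vega, Tai), (Lyra, 8, 10, Zephyr, Yan), (Lyra, 8, 11, Alpha, Ada), (Lyra, 8, 11, Omega, Mo), (Lyra, 8, 11, Vega, Tai), (Lyra, 8, 11, Zephyr, Yan), (Lyra, 8, 15, Alpha, Ada), (Lyra, 8, 15, Omega, Mo), (Lyra, 8, 15, Vega, Tai), (Lyra, 8, 15, Zephyr, Yan), (Lyra, 8, 32, Alpha, Ada), (Lyra, 8, 32, Omega, Mo), (Lyra, 8, 32, Vega, Tai), (Lyra, 8, 32, Zephyr, Yan)}
σ[aname = Mo]: keep tuples satisfying aname = Mo → {(Lyra, 23, 10, Omega, Mo), (Lyra, 23, 11, Omega, Mo), (Lyra, 23, 15, Omega, Mo), (Lyra, 23, 32, Omega, Mo), (Lyra, 24, 10, Omega, Mo), (Lyra, 24, 11, Omega, Mo), (Lyra, 24, 15, Omega, Mo), (Lyra, 24, 32, Omega, Mo), (Lyra, 40, 10, Omega, Mo), (Lyra, 40, 11, Omega, Mo), (Lyra, 40, 15, Omega, Mo), (Lyra, 40, 32, Omega, Mo), (Lyra, 7, 10, Omega, Mo), (Lyra, 7, 11, Omega, Mo), (Lyra, 7, 15, Omega, Mo), (Lyra, 7, 32, Omega, Mo), (Lyra, 8, 10, Omega, Mo), (Lyra, 8, 11, Omega, Mo), (Lyra, 8, 15, Omega, Mo), (Lyra, 8, 32, Omega, Mo)}
σ[sid ≠ 10]: keep tuples satisfying sid ≠ 10 → {(Lyra, 23, 11, Omega, Mo), (Lyra, 23, 15, Omega, Mo), (Lyra, 23, 32, Omega, Mo), (Lyra, 24, 11, Omega, Mo), (Lyra, 24, 15, Omega, Mo), (Lyra, 24, 32, Omega, Mo), (Lyra, 40, 11, Omega, Mo), (Lyra, 40, 15, Omega, Mo), (Lyra, 40, 32, Omega, Mo), (Lyra, 7, 11, Omega, Mo), (Lyra, 7, 15, Omega, Mo), (Lyra, 7, 32, Omega, Mo), (Lyra, 8, 11, Omega, Mo), (Lyra, 8, 15, Omega, Mo), (Lyra, 8, 32, Omega, Mo)}
Projecting to role, title, aid (10 duplicate(s) eliminated): {(Omega, Lyra, 23), (Omega, Lyra, 24), (Omega, Lyra, 40), (Omega, Lyra, 7), (Omega, Lyra, 8)}

{(Omega, Lyra, 23), (Omega, Lyra, 24), (Omega, Lyra, 40), (Omega, Lyra, 7), (Omega, Lyra, 8)}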